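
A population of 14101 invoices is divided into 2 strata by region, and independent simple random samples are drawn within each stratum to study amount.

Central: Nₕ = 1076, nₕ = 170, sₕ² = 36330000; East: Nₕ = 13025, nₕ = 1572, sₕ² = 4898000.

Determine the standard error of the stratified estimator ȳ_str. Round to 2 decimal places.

Var(ȳ_str) = Σₕ Wₕ²(1 − fₕ)sₕ²/nₕ with Wₕ = Nₕ/N, N = 14101.
Central: Wₕ = 0.07630664; term = 0.07630664²·(1 − 0.15799257)·36330000/170 = 1047.7487.
East: Wₕ = 0.92369336; term = 0.92369336²·(1 − 0.12069098)·4898000/1572 = 2337.5634.
Sum = 3385.3121.
SE = √(3385.3121) = 58.18.

58.18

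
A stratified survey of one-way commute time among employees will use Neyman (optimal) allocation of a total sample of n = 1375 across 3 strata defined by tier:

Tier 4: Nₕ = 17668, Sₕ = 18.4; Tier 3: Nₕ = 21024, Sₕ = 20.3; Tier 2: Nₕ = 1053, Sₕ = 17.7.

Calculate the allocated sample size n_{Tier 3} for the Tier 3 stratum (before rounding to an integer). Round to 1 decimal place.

761.6

Neyman allocation: nₕ = n·NₕSₕ / Σⱼ NⱼSⱼ.
Σ NⱼSⱼ = 17668·18.4 + 21024·20.3 + 1053·17.7 = 770516.5.
n_{Tier 3} = 1375·21024·20.3 / 770516.5 = 761.6.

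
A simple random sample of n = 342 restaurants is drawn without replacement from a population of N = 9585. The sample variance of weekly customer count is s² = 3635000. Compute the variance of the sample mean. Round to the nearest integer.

Under SRS without replacement, Var(ȳ) = (1 − f)·s²/n with f = n/N = 342/9585 = 0.03568075.
Var(ȳ) = (1 − 0.03568075)·3635000/342 = 0.96431925·10628.655 = 10249.417.

10249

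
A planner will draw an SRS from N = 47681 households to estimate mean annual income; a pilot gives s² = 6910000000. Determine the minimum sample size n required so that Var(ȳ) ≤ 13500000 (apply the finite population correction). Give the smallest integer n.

507

Without fpc, n₀ = s²/D = 6910000000/13500000 = 511.8519.
With fpc, (1 − n/N)·s²/n ≤ D requires n ≥ n₀/(1 + n₀/N) = 511.8519/(1 + 511.8519/47681) = 506.4156.
Rounding up, n = 507.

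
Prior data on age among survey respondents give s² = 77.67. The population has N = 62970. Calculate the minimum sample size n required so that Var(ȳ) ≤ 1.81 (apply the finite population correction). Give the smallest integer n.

Without fpc, n₀ = s²/D = 77.67/1.81 = 42.9116.
With fpc, (1 − n/N)·s²/n ≤ D requires n ≥ n₀/(1 + n₀/N) = 42.9116/(1 + 42.9116/62970) = 42.8824.
Rounding up, n = 43.

43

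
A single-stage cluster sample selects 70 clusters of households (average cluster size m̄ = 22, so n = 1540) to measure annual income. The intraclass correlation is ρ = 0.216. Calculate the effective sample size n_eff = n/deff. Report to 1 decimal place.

deff = 1 + (22 − 1)·0.216 = 1 + 4.536 = 5.536.
n_eff = 1540 / 5.536 = 278.2.

278.2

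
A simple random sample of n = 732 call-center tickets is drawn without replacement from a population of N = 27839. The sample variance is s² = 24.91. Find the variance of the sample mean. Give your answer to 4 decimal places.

Under SRS without replacement, Var(ȳ) = (1 − f)·s²/n with f = n/N = 732/27839 = 0.02629405.
Var(ȳ) = (1 − 0.02629405)·24.91/732 = 0.97370595·0.034030055 = 0.033135267.

0.0331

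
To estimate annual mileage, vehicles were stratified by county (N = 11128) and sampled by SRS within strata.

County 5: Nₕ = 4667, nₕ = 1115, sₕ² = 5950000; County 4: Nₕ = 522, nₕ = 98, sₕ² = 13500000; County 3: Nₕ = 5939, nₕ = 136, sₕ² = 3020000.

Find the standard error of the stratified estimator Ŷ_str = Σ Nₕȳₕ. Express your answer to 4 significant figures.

940300

Var(Ŷ_str) = Σₕ Nₕ²(1 − fₕ)sₕ²/nₕ.
County 5: 4667²·(1 − 1115/4667)·5950000/1115 = 8.8461206 × 10^10.
County 4: 522²·(1 − 98/522)·13500000/98 = 3.0489061 × 10^10.
County 3: 5939²·(1 − 136/5939)·3020000/136 = 7.6530391 × 10^11.
Sum = 8.8425418 × 10^11.
SE = √(8.8425418 × 10^11) = 940300.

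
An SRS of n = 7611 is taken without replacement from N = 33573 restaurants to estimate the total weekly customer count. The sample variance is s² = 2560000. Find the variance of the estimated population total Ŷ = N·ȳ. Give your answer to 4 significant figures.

2.932 × 10^11

Var(Ŷ) = N²·Var(ȳ) = N²·(1 − n/N)·s²/n.
f = 7611/33573 = 0.22670003; Var(ȳ) = 0.77329997·2560000/7611 = 260.10353.
Var(Ŷ) = 33573² · 260.10353 = 2.9317474 × 10^11.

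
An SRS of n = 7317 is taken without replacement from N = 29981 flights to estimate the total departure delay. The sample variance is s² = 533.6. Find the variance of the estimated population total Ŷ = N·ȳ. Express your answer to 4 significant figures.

4.955 × 10^7

Var(Ŷ) = N²·Var(ȳ) = N²·(1 − n/N)·s²/n.
f = 7317/29981 = 0.24405457; Var(ȳ) = 0.75594543·533.6/7317 = 0.055128124.
Var(Ŷ) = 29981² · 0.055128124 = 4.9552485 × 10^7.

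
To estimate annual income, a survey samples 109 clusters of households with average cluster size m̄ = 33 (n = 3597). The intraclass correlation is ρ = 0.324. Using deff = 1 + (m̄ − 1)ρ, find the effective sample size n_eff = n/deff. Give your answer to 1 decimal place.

deff = 1 + (33 − 1)·0.324 = 1 + 10.368 = 11.368.
n_eff = 3597 / 11.368 = 316.4.

316.4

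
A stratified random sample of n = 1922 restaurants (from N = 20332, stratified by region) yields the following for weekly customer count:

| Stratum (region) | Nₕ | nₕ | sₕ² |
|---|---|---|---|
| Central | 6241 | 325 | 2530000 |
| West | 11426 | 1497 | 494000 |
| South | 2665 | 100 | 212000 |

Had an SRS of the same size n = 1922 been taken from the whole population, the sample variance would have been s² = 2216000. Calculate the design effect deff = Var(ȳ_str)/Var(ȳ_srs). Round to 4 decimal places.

0.7863

Var(ȳ_str) = Σ Wₕ²(1−fₕ)sₕ²/nₕ with Wₕ = Nₕ/20332:
  Central: (6241/20332)²·(1−325/6241)·2530000/325 = 695.27931
  West: (11426/20332)²·(1−1497/11426)·494000/1497 = 90.561723
  South: (2665/20332)²·(1−100/2665)·212000/100 = 35.055829
  → Var(ȳ_str) = 820.89686.
Var(ȳ_srs) = (1 − 1922/20332)·2216000/1922 = 1043.9749.
deff = 820.89686 / 1043.9749 = 0.7863.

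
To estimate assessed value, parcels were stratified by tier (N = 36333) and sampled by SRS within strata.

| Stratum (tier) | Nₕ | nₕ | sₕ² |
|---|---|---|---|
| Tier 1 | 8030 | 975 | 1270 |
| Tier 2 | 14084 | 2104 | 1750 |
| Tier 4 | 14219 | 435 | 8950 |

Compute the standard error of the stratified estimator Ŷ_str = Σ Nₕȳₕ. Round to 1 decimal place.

65166.4

Var(Ŷ_str) = Σₕ Nₕ²(1 − fₕ)sₕ²/nₕ.
Tier 1: 8030²·(1 − 975/8030)·1270/975 = 7.3792406 × 10^7.
Tier 2: 14084²·(1 − 2104/14084)·1750/2104 = 1.4033796 × 10^8.
Tier 4: 14219²·(1 − 435/14219)·8950/435 = 4.0325345 × 10^9.
Sum = 4.2466649 × 10^9.
SE = √(4.2466649 × 10^9) = 65166.4.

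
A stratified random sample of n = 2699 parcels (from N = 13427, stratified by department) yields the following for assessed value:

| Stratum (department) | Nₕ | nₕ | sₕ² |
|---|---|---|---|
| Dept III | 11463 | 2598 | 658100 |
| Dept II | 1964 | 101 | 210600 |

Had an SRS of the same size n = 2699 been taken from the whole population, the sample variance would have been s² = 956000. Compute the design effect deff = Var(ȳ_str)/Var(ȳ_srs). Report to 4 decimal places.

Var(ȳ_str) = Σ Wₕ²(1−fₕ)sₕ²/nₕ with Wₕ = Nₕ/13427:
  Dept III: (11463/13427)²·(1−2598/11463)·658100/2598 = 142.78145
  Dept II: (1964/13427)²·(1−101/1964)·210600/101 = 42.318801
  → Var(ȳ_str) = 185.10025.
Var(ȳ_srs) = (1 − 2699/13427)·956000/2699 = 283.00544.
deff = 185.10025 / 283.00544 = 0.6541.

0.6541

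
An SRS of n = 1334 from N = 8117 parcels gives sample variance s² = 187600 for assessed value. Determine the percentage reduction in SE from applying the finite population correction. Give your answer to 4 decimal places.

8.5859

f = n/N = 1334/8117 = 0.16434643.
SE_no-fpc = √(s²/n) = 11.858739; SE_fpc = √((1−f)s²/n) = 10.840558.
Ratio = √(1−f) = 0.91414089. Reduction = 100·(1 − 0.91414089) = 8.5859%.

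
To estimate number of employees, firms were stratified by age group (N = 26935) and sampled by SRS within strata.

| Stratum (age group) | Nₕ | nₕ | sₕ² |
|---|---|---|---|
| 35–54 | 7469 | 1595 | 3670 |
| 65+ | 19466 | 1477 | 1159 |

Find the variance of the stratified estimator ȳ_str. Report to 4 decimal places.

0.5179

Var(ȳ_str) = Σₕ Wₕ²(1 − fₕ)sₕ²/nₕ with Wₕ = Nₕ/N, N = 26935.
35–54: Wₕ = 0.27729720; term = 0.27729720²·(1 − 0.21354934)·3670/1595 = 0.13914507.
65+: Wₕ = 0.72270280; term = 0.72270280²·(1 − 0.07587589)·1159/1477 = 0.37875007.
Sum = 0.51789514.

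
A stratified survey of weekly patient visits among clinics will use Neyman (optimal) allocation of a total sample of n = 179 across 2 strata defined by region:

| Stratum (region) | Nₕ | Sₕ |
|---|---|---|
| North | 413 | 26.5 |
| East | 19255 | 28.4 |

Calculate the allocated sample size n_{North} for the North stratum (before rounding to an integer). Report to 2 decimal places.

Neyman allocation: nₕ = n·NₕSₕ / Σⱼ NⱼSⱼ.
Σ NⱼSⱼ = 413·26.5 + 19255·28.4 = 557786.5.
n_{North} = 179·413·26.5 / 557786.5 = 3.51.

3.51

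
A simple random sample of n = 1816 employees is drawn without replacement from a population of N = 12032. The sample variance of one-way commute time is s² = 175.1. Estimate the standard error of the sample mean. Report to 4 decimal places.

0.2861

Under SRS without replacement, Var(ȳ) = (1 − f)·s²/n with f = n/N = 1816/12032 = 0.15093085.
Var(ȳ) = (1 − 0.15093085)·175.1/1816 = 0.84906915·0.096420705 = 0.081867846.
SE(ȳ) = √(0.081867846) = 0.2861.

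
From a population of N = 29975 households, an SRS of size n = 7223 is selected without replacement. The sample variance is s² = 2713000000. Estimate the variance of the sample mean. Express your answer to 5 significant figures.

285100

Under SRS without replacement, Var(ȳ) = (1 − f)·s²/n with f = n/N = 7223/29975 = 0.24096747.
Var(ȳ) = (1 − 0.24096747)·2713000000/7223 = 0.75903253·375605.7 = 285096.95.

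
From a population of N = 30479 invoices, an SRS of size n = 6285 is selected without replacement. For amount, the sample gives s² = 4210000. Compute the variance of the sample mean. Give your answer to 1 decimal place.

Under SRS without replacement, Var(ȳ) = (1 − f)·s²/n with f = n/N = 6285/30479 = 0.20620755.
Var(ȳ) = (1 − 0.20620755)·4210000/6285 = 0.79379245·669.84885 = 531.72096.

531.7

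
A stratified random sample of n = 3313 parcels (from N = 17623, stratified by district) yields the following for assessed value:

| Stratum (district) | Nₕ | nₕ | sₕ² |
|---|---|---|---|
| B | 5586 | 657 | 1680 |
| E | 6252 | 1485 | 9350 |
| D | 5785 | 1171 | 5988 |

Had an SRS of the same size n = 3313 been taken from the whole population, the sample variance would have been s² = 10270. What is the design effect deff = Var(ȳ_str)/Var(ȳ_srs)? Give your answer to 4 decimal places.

Var(ȳ_str) = Σ Wₕ²(1−fₕ)sₕ²/nₕ with Wₕ = Nₕ/17623:
  B: (5586/17623)²·(1−657/5586)·1680/657 = 0.22669606
  E: (6252/17623)²·(1−1485/6252)·9350/1485 = 0.60421235
  D: (5785/17623)²·(1−1171/5785)·5988/1171 = 0.43948714
  → Var(ȳ_str) = 1.2703956.
Var(ȳ_srs) = (1 − 3313/17623)·10270/3313 = 2.5171483.
deff = 1.2703956 / 2.5171483 = 0.5047.

0.5047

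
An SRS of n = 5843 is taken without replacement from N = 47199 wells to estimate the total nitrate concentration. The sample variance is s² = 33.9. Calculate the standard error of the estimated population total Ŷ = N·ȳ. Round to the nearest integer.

Var(Ŷ) = N²·Var(ȳ) = N²·(1 − n/N)·s²/n.
f = 5843/47199 = 0.12379500; Var(ȳ) = 0.87620500·33.9/5843 = 0.0050835786.
Var(Ŷ) = 47199² · 0.0050835786 = 1.132492 × 10^7.
SE(Ŷ) = √(1.132492 × 10^7) = 3365.

3365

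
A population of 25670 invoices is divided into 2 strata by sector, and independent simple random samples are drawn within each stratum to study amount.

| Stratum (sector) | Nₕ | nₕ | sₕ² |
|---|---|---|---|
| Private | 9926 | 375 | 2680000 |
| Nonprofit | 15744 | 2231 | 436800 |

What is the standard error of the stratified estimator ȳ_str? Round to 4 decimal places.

Var(ȳ_str) = Σₕ Wₕ²(1 − fₕ)sₕ²/nₕ with Wₕ = Nₕ/N, N = 25670.
Private: Wₕ = 0.38667705; term = 0.38667705²·(1 − 0.03777957)·2680000/375 = 1028.1936.
Nonprofit: Wₕ = 0.61332295; term = 0.61332295²·(1 − 0.14170478)·436800/2231 = 63.211803.
Sum = 1091.4054.
SE = √(1091.4054) = 33.0364.

33.0364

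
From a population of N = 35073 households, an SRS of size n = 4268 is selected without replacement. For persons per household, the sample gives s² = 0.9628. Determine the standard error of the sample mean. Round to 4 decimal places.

0.0141

Under SRS without replacement, Var(ȳ) = (1 − f)·s²/n with f = n/N = 4268/35073 = 0.12168905.
Var(ȳ) = (1 − 0.12168905)·0.9628/4268 = 0.87831095·2.2558575 × 10^-4 = 1.9813444 × 10^-4.
SE(ȳ) = √(1.9813444 × 10^-4) = 0.0141.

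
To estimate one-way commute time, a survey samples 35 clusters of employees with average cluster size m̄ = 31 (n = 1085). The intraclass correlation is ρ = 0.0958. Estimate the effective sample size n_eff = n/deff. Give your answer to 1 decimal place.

280.1

deff = 1 + (31 − 1)·0.0958 = 1 + 2.874 = 3.874.
n_eff = 1085 / 3.874 = 280.1.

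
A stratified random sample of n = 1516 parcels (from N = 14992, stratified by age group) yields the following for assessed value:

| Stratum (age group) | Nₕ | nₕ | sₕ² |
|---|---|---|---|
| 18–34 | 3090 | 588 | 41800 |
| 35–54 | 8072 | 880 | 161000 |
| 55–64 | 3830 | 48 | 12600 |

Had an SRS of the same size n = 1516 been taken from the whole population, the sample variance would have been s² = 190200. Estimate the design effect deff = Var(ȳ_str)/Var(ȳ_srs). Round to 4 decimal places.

0.5907

Var(ȳ_str) = Σ Wₕ²(1−fₕ)sₕ²/nₕ with Wₕ = Nₕ/14992:
  18–34: (3090/14992)²·(1−588/3090)·41800/588 = 2.4452631
  35–54: (8072/14992)²·(1−880/8072)·161000/880 = 47.255775
  55–64: (3830/14992)²·(1−48/3830)·12600/48 = 16.917277
  → Var(ȳ_str) = 66.618315.
Var(ȳ_srs) = (1 − 1516/14992)·190200/1516 = 112.77498.
deff = 66.618315 / 112.77498 = 0.5907.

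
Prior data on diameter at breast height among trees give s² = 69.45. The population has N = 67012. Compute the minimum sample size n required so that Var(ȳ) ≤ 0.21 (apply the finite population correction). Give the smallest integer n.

Without fpc, n₀ = s²/D = 69.45/0.21 = 330.7143.
With fpc, (1 − n/N)·s²/n ≤ D requires n ≥ n₀/(1 + n₀/N) = 330.7143/(1 + 330.7143/67012) = 329.0902.
Rounding up, n = 330.

330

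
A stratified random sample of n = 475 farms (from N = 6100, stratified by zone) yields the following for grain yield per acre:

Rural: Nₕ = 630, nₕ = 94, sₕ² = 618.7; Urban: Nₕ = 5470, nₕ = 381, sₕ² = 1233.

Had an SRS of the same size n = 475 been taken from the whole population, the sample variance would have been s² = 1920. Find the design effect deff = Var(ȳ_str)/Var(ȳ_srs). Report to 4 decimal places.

Var(ȳ_str) = Σ Wₕ²(1−fₕ)sₕ²/nₕ with Wₕ = Nₕ/6100:
  Rural: (630/6100)²·(1−94/630)·618.7/94 = 0.059730745
  Urban: (5470/6100)²·(1−381/5470)·1233/381 = 2.4210191
  → Var(ȳ_str) = 2.4807498.
Var(ȳ_srs) = (1 − 475/6100)·1920/475 = 3.7273512.
deff = 2.4807498 / 3.7273512 = 0.6656.

0.6656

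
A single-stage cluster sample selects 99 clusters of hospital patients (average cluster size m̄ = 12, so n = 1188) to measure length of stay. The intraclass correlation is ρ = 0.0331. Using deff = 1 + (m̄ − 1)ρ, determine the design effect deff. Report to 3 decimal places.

deff = 1 + (12 − 1)·0.0331 = 1 + 0.3641 = 1.3641.

1.364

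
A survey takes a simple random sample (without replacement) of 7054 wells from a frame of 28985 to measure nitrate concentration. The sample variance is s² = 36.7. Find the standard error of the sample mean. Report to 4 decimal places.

Under SRS without replacement, Var(ȳ) = (1 − f)·s²/n with f = n/N = 7054/28985 = 0.24336726.
Var(ȳ) = (1 − 0.24336726)·36.7/7054 = 0.75663274·0.0052027219 = 0.0039365497.
SE(ȳ) = √(0.0039365497) = 0.0627.

0.0627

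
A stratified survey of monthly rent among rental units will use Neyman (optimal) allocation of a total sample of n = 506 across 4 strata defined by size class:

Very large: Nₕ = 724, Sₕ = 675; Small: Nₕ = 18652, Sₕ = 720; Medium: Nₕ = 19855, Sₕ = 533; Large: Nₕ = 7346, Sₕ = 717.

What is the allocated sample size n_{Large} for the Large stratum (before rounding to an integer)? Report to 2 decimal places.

Neyman allocation: nₕ = n·NₕSₕ / Σⱼ NⱼSⱼ.
Σ NⱼSⱼ = 724·675 + 18652·720 + 19855·533 + 7346·717 = 2.9767937 × 10^7.
n_{Large} = 506·7346·717 / (2.9767937 × 10^7) = 89.53.

89.53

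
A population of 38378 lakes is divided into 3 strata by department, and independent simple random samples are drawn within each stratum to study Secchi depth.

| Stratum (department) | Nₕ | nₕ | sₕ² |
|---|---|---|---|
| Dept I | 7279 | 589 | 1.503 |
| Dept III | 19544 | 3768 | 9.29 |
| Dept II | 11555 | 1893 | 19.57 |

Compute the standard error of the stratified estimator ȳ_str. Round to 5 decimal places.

Var(ȳ_str) = Σₕ Wₕ²(1 − fₕ)sₕ²/nₕ with Wₕ = Nₕ/N, N = 38378.
Dept I: Wₕ = 0.18966595; term = 0.18966595²·(1 − 0.08091771)·1.503/589 = 8.4367824 × 10^-5.
Dept III: Wₕ = 0.50925009; term = 0.50925009²·(1 − 0.19279574)·9.29/3768 = 5.1611977 × 10^-4.
Dept II: Wₕ = 0.30108395; term = 0.30108395²·(1 − 0.16382518)·19.57/1893 = 7.8363264 × 10^-4.
Sum = 0.0013841202.
SE = √(0.0013841202) = 0.03720.

0.03720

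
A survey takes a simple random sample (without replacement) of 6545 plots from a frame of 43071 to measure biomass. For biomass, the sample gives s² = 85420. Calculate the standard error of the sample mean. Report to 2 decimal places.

3.33

Under SRS without replacement, Var(ȳ) = (1 − f)·s²/n with f = n/N = 6545/43071 = 0.15195839.
Var(ȳ) = (1 − 0.15195839)·85420/6545 = 0.84804161·13.051184 = 11.067947.
SE(ȳ) = √(11.067947) = 3.33.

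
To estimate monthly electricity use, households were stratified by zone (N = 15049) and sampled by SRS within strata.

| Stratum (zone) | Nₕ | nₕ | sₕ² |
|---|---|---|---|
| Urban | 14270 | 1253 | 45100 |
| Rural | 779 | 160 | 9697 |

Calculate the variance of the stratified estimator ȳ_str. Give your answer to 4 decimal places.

Var(ȳ_str) = Σₕ Wₕ²(1 − fₕ)sₕ²/nₕ with Wₕ = Nₕ/N, N = 15049.
Urban: Wₕ = 0.94823576; term = 0.94823576²·(1 − 0.08780659)·45100/1253 = 29.521952.
Rural: Wₕ = 0.05176424; term = 0.05176424²·(1 − 0.20539153)·9697/160 = 0.12904175.
Sum = 29.650994.

29.6510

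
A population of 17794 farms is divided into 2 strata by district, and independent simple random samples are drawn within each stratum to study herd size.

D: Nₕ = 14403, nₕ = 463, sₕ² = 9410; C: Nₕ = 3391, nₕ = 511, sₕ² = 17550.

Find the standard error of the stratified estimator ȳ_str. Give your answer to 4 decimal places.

Var(ȳ_str) = Σₕ Wₕ²(1 − fₕ)sₕ²/nₕ with Wₕ = Nₕ/N, N = 17794.
D: Wₕ = 0.80943014; term = 0.80943014²·(1 − 0.03214608)·9410/463 = 12.887753.
C: Wₕ = 0.19056986; term = 0.19056986²·(1 − 0.15069301)·17550/511 = 1.0593253.
Sum = 13.947078.
SE = √(13.947078) = 3.7346.

3.7346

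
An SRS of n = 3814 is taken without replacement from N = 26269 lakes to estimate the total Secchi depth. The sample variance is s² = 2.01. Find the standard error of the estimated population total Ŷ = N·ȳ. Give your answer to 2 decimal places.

557.55

Var(Ŷ) = N²·Var(ȳ) = N²·(1 − n/N)·s²/n.
f = 3814/26269 = 0.14519015; Var(ȳ) = 0.85480985·2.01/3814 = 4.5048972 × 10^-4.
Var(Ŷ) = 26269² · (4.5048972 × 10^-4) = 310865.1.
SE(Ŷ) = √(310865.1) = 557.55.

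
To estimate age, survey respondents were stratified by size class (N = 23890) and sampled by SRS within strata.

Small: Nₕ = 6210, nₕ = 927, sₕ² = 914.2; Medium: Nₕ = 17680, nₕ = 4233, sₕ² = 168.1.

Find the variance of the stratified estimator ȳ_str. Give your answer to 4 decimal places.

Var(ȳ_str) = Σₕ Wₕ²(1 − fₕ)sₕ²/nₕ with Wₕ = Nₕ/N, N = 23890.
Small: Wₕ = 0.25994140; term = 0.25994140²·(1 − 0.14927536)·914.2/927 = 0.056689339.
Medium: Wₕ = 0.74005860; term = 0.74005860²·(1 − 0.23942308)·168.1/4233 = 0.016542259.
Sum = 0.073231598.

0.0732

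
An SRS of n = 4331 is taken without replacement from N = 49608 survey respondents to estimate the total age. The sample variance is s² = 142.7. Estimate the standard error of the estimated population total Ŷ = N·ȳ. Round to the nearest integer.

Var(Ŷ) = N²·Var(ȳ) = N²·(1 − n/N)·s²/n.
f = 4331/49608 = 0.08730447; Var(ȳ) = 0.91269553·142.7/4331 = 0.030071959.
Var(Ŷ) = 49608² · 0.030071959 = 7.4005698 × 10^7.
SE(Ŷ) = √(7.4005698 × 10^7) = 8603.

8603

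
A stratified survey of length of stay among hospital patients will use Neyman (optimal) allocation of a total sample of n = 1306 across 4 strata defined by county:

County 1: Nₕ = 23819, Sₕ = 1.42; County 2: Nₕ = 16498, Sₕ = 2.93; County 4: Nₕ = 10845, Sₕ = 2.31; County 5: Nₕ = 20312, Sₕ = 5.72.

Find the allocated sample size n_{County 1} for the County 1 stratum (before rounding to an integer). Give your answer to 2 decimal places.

197.73

Neyman allocation: nₕ = n·NₕSₕ / Σⱼ NⱼSⱼ.
Σ NⱼSⱼ = 23819·1.42 + 16498·2.93 + 10845·2.31 + 20312·5.72 = 223398.71.
n_{County 1} = 1306·23819·1.42 / 223398.71 = 197.73.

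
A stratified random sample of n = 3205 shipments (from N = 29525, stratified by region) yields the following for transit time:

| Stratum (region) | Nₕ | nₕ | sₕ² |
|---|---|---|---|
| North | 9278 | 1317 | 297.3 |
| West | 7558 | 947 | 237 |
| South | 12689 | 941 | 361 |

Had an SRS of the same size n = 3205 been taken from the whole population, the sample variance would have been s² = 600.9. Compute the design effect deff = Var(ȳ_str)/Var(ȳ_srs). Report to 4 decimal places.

Var(ȳ_str) = Σ Wₕ²(1−fₕ)sₕ²/nₕ with Wₕ = Nₕ/29525:
  North: (9278/29525)²·(1−1317/9278)·297.3/1317 = 0.019127196
  West: (7558/29525)²·(1−947/7558)·237/947 = 0.014344737
  South: (12689/29525)²·(1−941/12689)·361/941 = 0.065603816
  → Var(ȳ_str) = 0.099075749.
Var(ȳ_srs) = (1 − 3205/29525)·600.9/3205 = 0.16713606.
deff = 0.099075749 / 0.16713606 = 0.5928.

0.5928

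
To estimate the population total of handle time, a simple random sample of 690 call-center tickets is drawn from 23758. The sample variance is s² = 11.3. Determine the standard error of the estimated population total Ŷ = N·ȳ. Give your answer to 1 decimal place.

2995.9

Var(Ŷ) = N²·Var(ȳ) = N²·(1 − n/N)·s²/n.
f = 690/23758 = 0.02904285; Var(ȳ) = 0.97095715·11.3/690 = 0.015901182.
Var(Ŷ) = 23758² · 0.015901182 = 8.9753039 × 10^6.
SE(Ŷ) = √(8.9753039 × 10^6) = 2995.9.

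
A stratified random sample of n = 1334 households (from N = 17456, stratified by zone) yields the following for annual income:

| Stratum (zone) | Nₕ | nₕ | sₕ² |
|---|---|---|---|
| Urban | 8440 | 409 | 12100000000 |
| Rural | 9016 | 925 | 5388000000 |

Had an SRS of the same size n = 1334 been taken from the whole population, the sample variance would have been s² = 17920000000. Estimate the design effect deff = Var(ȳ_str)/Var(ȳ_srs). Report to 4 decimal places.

Var(ȳ_str) = Σ Wₕ²(1−fₕ)sₕ²/nₕ with Wₕ = Nₕ/17456:
  Urban: (8440/17456)²·(1−409/8440)·12100000000/409 = 6.5808906 × 10^6
  Rural: (9016/17456)²·(1−925/9016)·5388000000/925 = 1.3944806 × 10^6
  → Var(ȳ_str) = 7.9753712 × 10^6.
Var(ȳ_srs) = (1 − 1334/17456)·17920000000/1334 = 1.2406702 × 10^7.
deff = (7.9753712 × 10^6) / (1.2406702 × 10^7) = 0.6428.

0.6428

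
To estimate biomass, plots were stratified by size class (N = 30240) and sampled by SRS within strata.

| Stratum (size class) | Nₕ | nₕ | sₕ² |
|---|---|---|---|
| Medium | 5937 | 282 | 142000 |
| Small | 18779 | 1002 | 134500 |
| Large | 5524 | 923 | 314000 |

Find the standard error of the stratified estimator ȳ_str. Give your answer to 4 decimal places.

8.7719

Var(ȳ_str) = Σₕ Wₕ²(1 − fₕ)sₕ²/nₕ with Wₕ = Nₕ/N, N = 30240.
Medium: Wₕ = 0.19632937; term = 0.19632937²·(1 − 0.04749874)·142000/282 = 18.487378.
Small: Wₕ = 0.62099868; term = 0.62099868²·(1 − 0.05335747)·134500/1002 = 49.002916.
Large: Wₕ = 0.18267196; term = 0.18267196²·(1 − 0.16708907)·314000/923 = 9.4551904.
Sum = 76.945484.
SE = √(76.945484) = 8.7719.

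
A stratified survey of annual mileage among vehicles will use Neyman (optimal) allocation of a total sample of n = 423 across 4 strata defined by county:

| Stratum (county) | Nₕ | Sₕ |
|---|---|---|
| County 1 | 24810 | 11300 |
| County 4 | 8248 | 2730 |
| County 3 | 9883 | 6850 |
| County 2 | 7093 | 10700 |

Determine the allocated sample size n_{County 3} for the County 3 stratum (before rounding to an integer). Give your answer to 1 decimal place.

Neyman allocation: nₕ = n·NₕSₕ / Σⱼ NⱼSⱼ.
Σ NⱼSⱼ = 24810·11300 + 8248·2730 + 9883·6850 + 7093·10700 = 4.4646369 × 10^8.
n_{County 3} = 423·9883·6850 / (4.4646369 × 10^8) = 64.1.

64.1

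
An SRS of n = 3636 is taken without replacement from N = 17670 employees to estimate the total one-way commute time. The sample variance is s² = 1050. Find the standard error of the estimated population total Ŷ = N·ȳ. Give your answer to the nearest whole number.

8462

Var(Ŷ) = N²·Var(ȳ) = N²·(1 − n/N)·s²/n.
f = 3636/17670 = 0.20577250; Var(ȳ) = 0.79422750·1050/3636 = 0.22935613.
Var(Ŷ) = 17670² · 0.22935613 = 7.1611612 × 10^7.
SE(Ŷ) = √(7.1611612 × 10^7) = 8462.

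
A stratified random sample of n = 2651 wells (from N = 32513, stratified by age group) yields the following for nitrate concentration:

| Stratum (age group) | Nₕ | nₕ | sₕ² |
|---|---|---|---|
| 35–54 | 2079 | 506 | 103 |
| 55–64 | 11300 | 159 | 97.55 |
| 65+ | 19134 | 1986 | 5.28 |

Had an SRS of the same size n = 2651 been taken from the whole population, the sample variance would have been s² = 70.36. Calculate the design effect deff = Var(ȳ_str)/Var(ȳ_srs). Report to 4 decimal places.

Var(ȳ_str) = Σ Wₕ²(1−fₕ)sₕ²/nₕ with Wₕ = Nₕ/32513:
  35–54: (2079/32513)²·(1−506/2079)·103/506 = 6.297321 × 10^-4
  55–64: (11300/32513)²·(1−159/11300)·97.55/159 = 0.073066563
  65+: (19134/32513)²·(1−1986/19134)·5.28/1986 = 8.2520117 × 10^-4
  → Var(ȳ_str) = 0.074521496.
Var(ȳ_srs) = (1 − 2651/32513)·70.36/2651 = 0.02437687.
deff = 0.074521496 / 0.02437687 = 3.0571.

3.0571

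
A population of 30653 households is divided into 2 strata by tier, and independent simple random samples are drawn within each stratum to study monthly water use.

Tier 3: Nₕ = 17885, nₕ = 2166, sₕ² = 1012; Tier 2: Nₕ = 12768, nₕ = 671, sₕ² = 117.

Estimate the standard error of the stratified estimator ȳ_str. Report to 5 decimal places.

0.41044

Var(ȳ_str) = Σₕ Wₕ²(1 − fₕ)sₕ²/nₕ with Wₕ = Nₕ/N, N = 30653.
Tier 3: Wₕ = 0.58346654; term = 0.58346654²·(1 − 0.12110707)·1012/2166 = 0.13979446.
Tier 2: Wₕ = 0.41653346; term = 0.41653346²·(1 − 0.05255326)·117/671 = 0.028662755.
Sum = 0.16845722.
SE = √(0.16845722) = 0.41044.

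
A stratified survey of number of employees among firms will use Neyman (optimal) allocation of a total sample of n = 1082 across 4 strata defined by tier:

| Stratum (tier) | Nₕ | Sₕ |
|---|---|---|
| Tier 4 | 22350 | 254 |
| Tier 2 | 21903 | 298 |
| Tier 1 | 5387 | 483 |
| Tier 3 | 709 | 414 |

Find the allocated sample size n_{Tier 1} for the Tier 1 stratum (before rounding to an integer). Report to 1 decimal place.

Neyman allocation: nₕ = n·NₕSₕ / Σⱼ NⱼSⱼ.
Σ NⱼSⱼ = 22350·254 + 21903·298 + 5387·483 + 709·414 = 1.5099441 × 10^7.
n_{Tier 1} = 1082·5387·483 / (1.5099441 × 10^7) = 186.4.

186.4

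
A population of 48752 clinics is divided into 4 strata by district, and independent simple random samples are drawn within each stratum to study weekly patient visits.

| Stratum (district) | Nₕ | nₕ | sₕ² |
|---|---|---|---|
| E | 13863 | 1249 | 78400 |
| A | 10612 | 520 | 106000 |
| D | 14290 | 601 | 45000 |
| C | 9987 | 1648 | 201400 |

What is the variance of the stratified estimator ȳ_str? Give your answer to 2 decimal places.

24.25

Var(ȳ_str) = Σₕ Wₕ²(1 − fₕ)sₕ²/nₕ with Wₕ = Nₕ/N, N = 48752.
E: Wₕ = 0.28435756; term = 0.28435756²·(1 − 0.09009594)·78400/1249 = 4.6182645.
A: Wₕ = 0.21767312; term = 0.21767312²·(1 − 0.04900113)·106000/520 = 9.1852743.
D: Wₕ = 0.29311618; term = 0.29311618²·(1 − 0.04205738)·45000/601 = 6.1625027.
C: Wₕ = 0.20485313; term = 0.20485313²·(1 − 0.16501452)·201400/1648 = 4.2821947.
Sum = 24.248236.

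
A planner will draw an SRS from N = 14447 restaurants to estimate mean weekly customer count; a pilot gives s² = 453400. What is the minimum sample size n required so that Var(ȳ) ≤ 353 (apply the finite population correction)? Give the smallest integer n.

Without fpc, n₀ = s²/D = 453400/353 = 1284.4193.
With fpc, (1 − n/N)·s²/n ≤ D requires n ≥ n₀/(1 + n₀/N) = 1284.4193/(1 + 1284.4193/14447) = 1179.5506.
Rounding up, n = 1180.

1180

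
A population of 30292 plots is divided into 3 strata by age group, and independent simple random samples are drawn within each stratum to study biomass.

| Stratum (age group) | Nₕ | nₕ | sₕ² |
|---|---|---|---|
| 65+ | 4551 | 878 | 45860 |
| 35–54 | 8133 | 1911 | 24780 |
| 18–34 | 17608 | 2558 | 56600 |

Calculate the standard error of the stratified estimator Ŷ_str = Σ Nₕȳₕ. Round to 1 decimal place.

85981.7

Var(Ŷ_str) = Σₕ Nₕ²(1 − fₕ)sₕ²/nₕ.
65+: 4551²·(1 − 878/4551)·45860/878 = 8.7310665 × 10^8.
35–54: 8133²·(1 − 1911/8133)·24780/1911 = 6.5617759 × 10^8.
18–34: 17608²·(1 − 2558/17608)·56600/2558 = 5.8635741 × 10^9.
Sum = 7.3928583 × 10^9.
SE = √(7.3928583 × 10^9) = 85981.7.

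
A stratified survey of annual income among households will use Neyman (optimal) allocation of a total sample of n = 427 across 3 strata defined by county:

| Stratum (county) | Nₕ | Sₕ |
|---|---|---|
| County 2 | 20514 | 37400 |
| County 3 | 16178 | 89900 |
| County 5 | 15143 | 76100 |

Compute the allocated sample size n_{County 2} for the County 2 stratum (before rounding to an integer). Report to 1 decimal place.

97.1

Neyman allocation: nₕ = n·NₕSₕ / Σⱼ NⱼSⱼ.
Σ NⱼSⱼ = 20514·37400 + 16178·89900 + 15143·76100 = 3.3740081 × 10^9.
n_{County 2} = 427·20514·37400 / (3.3740081 × 10^9) = 97.1.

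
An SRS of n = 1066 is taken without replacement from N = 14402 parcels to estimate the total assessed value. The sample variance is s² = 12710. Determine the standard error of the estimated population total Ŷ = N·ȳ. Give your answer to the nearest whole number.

47854

Var(Ŷ) = N²·Var(ȳ) = N²·(1 − n/N)·s²/n.
f = 1066/14402 = 0.07401750; Var(ȳ) = 0.92598250·12710/1066 = 11.040561.
Var(Ŷ) = 14402² · 11.040561 = 2.2900067 × 10^9.
SE(Ŷ) = √(2.2900067 × 10^9) = 47854.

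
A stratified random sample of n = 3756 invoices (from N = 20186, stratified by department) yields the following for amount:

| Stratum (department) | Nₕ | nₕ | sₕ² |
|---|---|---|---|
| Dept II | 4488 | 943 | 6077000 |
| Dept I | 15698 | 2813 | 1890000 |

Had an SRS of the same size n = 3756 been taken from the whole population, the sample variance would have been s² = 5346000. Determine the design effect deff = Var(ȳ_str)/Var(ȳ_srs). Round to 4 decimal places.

0.5051

Var(ȳ_str) = Σ Wₕ²(1−fₕ)sₕ²/nₕ with Wₕ = Nₕ/20186:
  Dept II: (4488/20186)²·(1−943/4488)·6077000/943 = 251.62054
  Dept I: (15698/20186)²·(1−2813/15698)·1890000/2813 = 333.51877
  → Var(ȳ_str) = 585.13931.
Var(ȳ_srs) = (1 − 3756/20186)·5346000/3756 = 1158.4857.
deff = 585.13931 / 1158.4857 = 0.5051.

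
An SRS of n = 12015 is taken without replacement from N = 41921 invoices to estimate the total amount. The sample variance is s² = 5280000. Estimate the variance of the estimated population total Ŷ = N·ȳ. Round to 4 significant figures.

5.509 × 10^11

Var(Ŷ) = N²·Var(ȳ) = N²·(1 − n/N)·s²/n.
f = 12015/41921 = 0.28661053; Var(ȳ) = 0.71338947·5280000/12015 = 313.49949.
Var(Ŷ) = 41921² · 313.49949 = 5.5093467 × 10^11.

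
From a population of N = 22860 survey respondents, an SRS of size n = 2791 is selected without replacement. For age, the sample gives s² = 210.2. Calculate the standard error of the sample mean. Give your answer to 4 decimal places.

0.2571

Under SRS without replacement, Var(ȳ) = (1 − f)·s²/n with f = n/N = 2791/22860 = 0.12209099.
Var(ȳ) = (1 − 0.12209099)·210.2/2791 = 0.87790901·0.075313508 = 0.066118407.
SE(ȳ) = √(0.066118407) = 0.2571.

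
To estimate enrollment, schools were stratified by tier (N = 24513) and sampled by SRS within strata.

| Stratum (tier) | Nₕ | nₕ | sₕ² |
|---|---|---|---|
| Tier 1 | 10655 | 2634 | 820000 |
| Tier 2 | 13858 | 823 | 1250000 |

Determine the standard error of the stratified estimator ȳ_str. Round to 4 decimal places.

22.3801

Var(ȳ_str) = Σₕ Wₕ²(1 − fₕ)sₕ²/nₕ with Wₕ = Nₕ/N, N = 24513.
Tier 1: Wₕ = 0.43466732; term = 0.43466732²·(1 − 0.24720788)·820000/2634 = 44.277911.
Tier 2: Wₕ = 0.56533268; term = 0.56533268²·(1 − 0.05938808)·1250000/823 = 456.59257.
Sum = 500.87048.
SE = √(500.87048) = 22.3801.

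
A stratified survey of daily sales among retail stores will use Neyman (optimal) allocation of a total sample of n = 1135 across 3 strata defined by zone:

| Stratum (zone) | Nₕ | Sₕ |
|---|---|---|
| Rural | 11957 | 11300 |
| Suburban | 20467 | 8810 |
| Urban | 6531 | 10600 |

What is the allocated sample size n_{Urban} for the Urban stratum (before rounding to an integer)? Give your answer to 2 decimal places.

204.27

Neyman allocation: nₕ = n·NₕSₕ / Σⱼ NⱼSⱼ.
Σ NⱼSⱼ = 11957·11300 + 20467·8810 + 6531·10600 = 3.8465697 × 10^8.
n_{Urban} = 1135·6531·10600 / (3.8465697 × 10^8) = 204.27.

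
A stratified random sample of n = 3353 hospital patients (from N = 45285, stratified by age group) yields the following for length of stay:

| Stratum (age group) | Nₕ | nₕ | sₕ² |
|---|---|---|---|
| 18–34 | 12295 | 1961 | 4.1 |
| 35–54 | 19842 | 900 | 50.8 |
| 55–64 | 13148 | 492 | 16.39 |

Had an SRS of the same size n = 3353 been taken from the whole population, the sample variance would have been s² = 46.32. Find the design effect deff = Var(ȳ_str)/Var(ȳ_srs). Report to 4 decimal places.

1.0302

Var(ȳ_str) = Σ Wₕ²(1−fₕ)sₕ²/nₕ with Wₕ = Nₕ/45285:
  18–34: (12295/45285)²·(1−1961/12295)·4.1/1961 = 1.295372 × 10^-4
  35–54: (19842/45285)²·(1−900/19842)·50.8/900 = 0.010344839
  55–64: (13148/45285)²·(1−492/13148)·16.39/492 = 0.0027030947
  → Var(ȳ_str) = 0.013177471.
Var(ȳ_srs) = (1 − 3353/45285)·46.32/3353 = 0.012791639.
deff = 0.013177471 / 0.012791639 = 1.0302.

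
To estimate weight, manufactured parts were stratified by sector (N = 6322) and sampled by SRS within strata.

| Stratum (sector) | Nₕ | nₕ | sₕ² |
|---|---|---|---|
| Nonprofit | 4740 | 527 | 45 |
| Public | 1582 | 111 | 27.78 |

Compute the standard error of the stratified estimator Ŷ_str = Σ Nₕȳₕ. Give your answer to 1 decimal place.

1512.5

Var(Ŷ_str) = Σₕ Nₕ²(1 − fₕ)sₕ²/nₕ.
Nonprofit: 4740²·(1 − 527/4740)·45/527 = 1.7051858 × 10^6.
Public: 1582²·(1 − 111/1582)·27.78/111 = 582409.45.
Sum = 2.2875953 × 10^6.
SE = √(2.2875953 × 10^6) = 1512.5.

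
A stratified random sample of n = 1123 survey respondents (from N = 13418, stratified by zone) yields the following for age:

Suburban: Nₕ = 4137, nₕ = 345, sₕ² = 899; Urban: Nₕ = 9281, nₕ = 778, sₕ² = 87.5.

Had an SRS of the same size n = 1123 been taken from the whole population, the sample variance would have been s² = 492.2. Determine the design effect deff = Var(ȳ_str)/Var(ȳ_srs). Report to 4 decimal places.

Var(ȳ_str) = Σ Wₕ²(1−fₕ)sₕ²/nₕ with Wₕ = Nₕ/13418:
  Suburban: (4137/13418)²·(1−345/4137)·899/345 = 0.22704862
  Urban: (9281/13418)²·(1−778/9281)·87.5/778 = 0.049296925
  → Var(ȳ_str) = 0.27634555.
Var(ȳ_srs) = (1 − 1123/13418)·492.2/1123 = 0.40160822.
deff = 0.27634555 / 0.40160822 = 0.6881.

0.6881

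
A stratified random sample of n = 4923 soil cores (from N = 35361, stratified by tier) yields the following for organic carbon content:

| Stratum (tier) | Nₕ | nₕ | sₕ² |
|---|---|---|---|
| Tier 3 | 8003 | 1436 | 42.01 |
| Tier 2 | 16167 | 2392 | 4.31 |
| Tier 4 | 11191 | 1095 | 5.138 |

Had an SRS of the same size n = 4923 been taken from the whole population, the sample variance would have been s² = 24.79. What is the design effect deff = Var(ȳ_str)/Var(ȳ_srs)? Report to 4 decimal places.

Var(ȳ_str) = Σ Wₕ²(1−fₕ)sₕ²/nₕ with Wₕ = Nₕ/35361:
  Tier 3: (8003/35361)²·(1−1436/8003)·42.01/1436 = 0.0012296146
  Tier 2: (16167/35361)²·(1−2392/16167)·4.31/2392 = 3.2091356 × 10^-4
  Tier 4: (11191/35361)²·(1−1095/11191)·5.138/1095 = 4.2398368 × 10^-4
  → Var(ȳ_str) = 0.0019745118.
Var(ȳ_srs) = (1 − 4923/35361)·24.79/4923 = 0.0043344926.
deff = 0.0019745118 / 0.0043344926 = 0.4555.

0.4555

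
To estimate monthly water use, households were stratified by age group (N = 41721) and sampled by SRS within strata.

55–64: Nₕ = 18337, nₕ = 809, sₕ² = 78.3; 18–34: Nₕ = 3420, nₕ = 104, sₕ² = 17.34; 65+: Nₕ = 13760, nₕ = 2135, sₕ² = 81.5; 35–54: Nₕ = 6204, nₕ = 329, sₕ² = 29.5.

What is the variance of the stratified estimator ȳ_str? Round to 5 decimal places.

Var(ȳ_str) = Σₕ Wₕ²(1 − fₕ)sₕ²/nₕ with Wₕ = Nₕ/N, N = 41721.
55–64: Wₕ = 0.43951487; term = 0.43951487²·(1 − 0.04411845)·78.3/809 = 0.017871643.
18–34: Wₕ = 0.08197311; term = 0.08197311²·(1 − 0.03040936)·17.34/104 = 0.001086293.
65+: Wₕ = 0.32980993; term = 0.32980993²·(1 − 0.15515988)·81.5/2135 = 0.0035080171.
35–54: Wₕ = 0.14870209; term = 0.14870209²·(1 − 0.05303030)·29.5/329 = 0.001877571.
Sum = 0.024343524.

0.02434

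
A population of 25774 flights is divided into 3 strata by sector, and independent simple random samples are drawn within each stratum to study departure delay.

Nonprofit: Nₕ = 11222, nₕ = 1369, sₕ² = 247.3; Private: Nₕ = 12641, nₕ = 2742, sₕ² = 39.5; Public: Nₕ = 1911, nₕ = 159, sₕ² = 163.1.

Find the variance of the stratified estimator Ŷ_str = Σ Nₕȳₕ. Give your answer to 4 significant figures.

2.521 × 10^7

Var(Ŷ_str) = Σₕ Nₕ²(1 − fₕ)sₕ²/nₕ.
Nonprofit: 11222²·(1 − 1369/11222)·247.3/1369 = 1.9973741 × 10^7.
Private: 12641²·(1 − 2742/12641)·39.5/2742 = 1.8026126 × 10^6.
Public: 1911²·(1 − 159/1911)·163.1/159 = 3.4344059 × 10^6.
Sum = 2.521076 × 10^7.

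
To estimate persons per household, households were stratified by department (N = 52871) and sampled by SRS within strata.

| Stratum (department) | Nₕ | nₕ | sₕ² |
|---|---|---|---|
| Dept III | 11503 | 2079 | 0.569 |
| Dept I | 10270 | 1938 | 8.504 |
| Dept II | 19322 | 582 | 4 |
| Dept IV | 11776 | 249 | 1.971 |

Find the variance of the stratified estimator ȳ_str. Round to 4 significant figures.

Var(ȳ_str) = Σₕ Wₕ²(1 − fₕ)sₕ²/nₕ with Wₕ = Nₕ/N, N = 52871.
Dept III: Wₕ = 0.21756729; term = 0.21756729²·(1 − 0.18073546)·0.569/2079 = 1.0613757 × 10^-5.
Dept I: Wₕ = 0.19424637; term = 0.19424637²·(1 − 0.18870497)·8.504/1938 = 1.3432416 × 10^-4.
Dept II: Wₕ = 0.36545554; term = 0.36545554²·(1 − 0.03012111)·4/582 = 8.9027386 × 10^-4.
Dept IV: Wₕ = 0.22273080; term = 0.22273080²·(1 − 0.02114470)·1.971/249 = 3.843849 × 10^-4.
Sum = 0.0014195967.

0.001420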